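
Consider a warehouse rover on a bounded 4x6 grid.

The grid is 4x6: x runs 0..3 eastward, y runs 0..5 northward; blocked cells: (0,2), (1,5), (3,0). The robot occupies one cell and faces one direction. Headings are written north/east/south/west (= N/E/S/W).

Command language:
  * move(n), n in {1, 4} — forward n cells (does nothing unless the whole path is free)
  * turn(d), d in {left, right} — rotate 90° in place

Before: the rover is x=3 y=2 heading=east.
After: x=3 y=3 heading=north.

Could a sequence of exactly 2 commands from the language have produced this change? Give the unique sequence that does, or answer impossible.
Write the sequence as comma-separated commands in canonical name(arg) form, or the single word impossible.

key: position moved to (3,3) AND the heading swung to N — translation plus rotation needed
start: x=3 y=2 heading=east
t=1 turn(left) ⇒ x=3 y=2 heading=north
t=2 move(1) ⇒ x=3 y=3 heading=north
uniquely the one of 16 2-step routes that fits.

turn(left), move(1)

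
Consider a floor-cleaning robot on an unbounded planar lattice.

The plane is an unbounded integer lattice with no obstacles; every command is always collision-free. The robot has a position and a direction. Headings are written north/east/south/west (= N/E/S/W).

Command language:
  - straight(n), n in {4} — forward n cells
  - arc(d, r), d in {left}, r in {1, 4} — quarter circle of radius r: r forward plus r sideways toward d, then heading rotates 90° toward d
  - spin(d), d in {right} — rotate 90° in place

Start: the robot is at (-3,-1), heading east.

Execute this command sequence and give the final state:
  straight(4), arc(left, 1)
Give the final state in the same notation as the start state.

begin: at (-3,-1), heading east
1. straight(4) → at (1,-1), heading east
2. arc(left, 1) → at (2,0), heading north

at (2,0), heading north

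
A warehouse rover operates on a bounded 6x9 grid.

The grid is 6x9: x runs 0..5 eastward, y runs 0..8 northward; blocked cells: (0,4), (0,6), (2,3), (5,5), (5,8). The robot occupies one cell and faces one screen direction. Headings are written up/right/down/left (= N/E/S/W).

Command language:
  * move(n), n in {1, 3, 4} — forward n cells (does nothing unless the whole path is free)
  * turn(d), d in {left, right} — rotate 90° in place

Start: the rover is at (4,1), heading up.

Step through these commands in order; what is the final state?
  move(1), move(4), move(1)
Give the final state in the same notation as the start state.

t0: at (4,1), heading up
[1] after move(1): at (4,2), heading up
[2] after move(4): at (4,6), heading up
[3] after move(1): at (4,7), heading up

at (4,7), heading up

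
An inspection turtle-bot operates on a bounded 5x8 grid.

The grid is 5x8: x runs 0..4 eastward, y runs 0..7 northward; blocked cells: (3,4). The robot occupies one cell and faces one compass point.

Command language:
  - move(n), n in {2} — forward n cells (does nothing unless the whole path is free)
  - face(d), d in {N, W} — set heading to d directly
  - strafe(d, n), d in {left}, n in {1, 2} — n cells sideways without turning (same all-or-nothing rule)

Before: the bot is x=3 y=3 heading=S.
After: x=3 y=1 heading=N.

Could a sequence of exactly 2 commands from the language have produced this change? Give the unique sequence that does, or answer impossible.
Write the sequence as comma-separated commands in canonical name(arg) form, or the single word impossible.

move(2), face(N)

key: order matters: swapping move(2) and face(N) lands elsewhere
from: x=3 y=3 heading=S
[1] after move(2): x=3 y=1 heading=S
[2] after face(N): x=3 y=1 heading=N
uniquely the one of 25 2-step routes that fits.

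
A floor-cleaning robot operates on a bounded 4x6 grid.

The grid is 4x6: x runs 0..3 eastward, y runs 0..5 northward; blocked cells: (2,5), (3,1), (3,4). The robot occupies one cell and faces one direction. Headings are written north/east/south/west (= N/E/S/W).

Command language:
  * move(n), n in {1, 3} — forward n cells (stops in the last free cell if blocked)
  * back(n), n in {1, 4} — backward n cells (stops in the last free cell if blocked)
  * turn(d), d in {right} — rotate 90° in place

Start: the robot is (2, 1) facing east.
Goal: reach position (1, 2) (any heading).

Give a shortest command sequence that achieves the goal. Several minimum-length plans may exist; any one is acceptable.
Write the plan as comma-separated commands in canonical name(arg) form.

from: (2, 1) facing east
1. back(1) → (1, 1) facing east
2. turn(right) → (1, 1) facing south
3. back(1) → (1, 2) facing south
shorter routes all fall short; 3 is best.

back(1), turn(right), back(1)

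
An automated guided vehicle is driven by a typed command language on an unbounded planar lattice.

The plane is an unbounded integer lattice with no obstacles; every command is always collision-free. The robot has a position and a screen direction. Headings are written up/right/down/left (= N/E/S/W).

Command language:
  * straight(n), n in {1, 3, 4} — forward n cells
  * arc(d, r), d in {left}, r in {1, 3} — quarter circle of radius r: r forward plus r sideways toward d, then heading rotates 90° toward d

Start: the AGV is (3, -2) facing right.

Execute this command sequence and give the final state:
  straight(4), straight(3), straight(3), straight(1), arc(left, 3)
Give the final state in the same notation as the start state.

(17, 1) facing up

from: (3, -2) facing right
[1] after straight(4): (7, -2) facing right
[2] after straight(3): (10, -2) facing right
[3] after straight(3): (13, -2) facing right
[4] after straight(1): (14, -2) facing right
[5] after arc(left, 3): (17, 1) facing up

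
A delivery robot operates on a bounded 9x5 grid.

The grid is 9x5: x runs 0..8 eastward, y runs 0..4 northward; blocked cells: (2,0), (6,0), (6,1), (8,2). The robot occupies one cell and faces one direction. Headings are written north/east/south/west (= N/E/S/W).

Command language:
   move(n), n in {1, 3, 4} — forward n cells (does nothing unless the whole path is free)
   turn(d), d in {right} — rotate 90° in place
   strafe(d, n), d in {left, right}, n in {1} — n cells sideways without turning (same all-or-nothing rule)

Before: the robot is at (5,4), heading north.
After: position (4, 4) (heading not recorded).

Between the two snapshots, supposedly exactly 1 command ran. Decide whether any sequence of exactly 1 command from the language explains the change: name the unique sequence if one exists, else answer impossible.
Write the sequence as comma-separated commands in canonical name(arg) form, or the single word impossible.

strafe(left, 1)

begin: at (5,4), heading north
1. strafe(left, 1) → at (4,4), heading north
no other 1-command option fits: unique.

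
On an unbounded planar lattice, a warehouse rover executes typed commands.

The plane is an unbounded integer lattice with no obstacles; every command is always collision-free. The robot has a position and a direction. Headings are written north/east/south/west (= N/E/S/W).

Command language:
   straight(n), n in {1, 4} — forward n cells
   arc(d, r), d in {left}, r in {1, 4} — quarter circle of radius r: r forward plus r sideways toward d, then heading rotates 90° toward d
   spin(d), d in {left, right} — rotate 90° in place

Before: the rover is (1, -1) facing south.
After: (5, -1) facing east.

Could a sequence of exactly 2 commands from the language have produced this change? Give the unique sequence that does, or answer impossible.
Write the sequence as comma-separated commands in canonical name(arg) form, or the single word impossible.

key: position moved to (5,-1) AND the heading swung to E — translation plus rotation needed
begin: (1, -1) facing south
1. spin(left) → (1, -1) facing east
2. straight(4) → (5, -1) facing east
all 36 alternatives checked — unique.

spin(left), straight(4)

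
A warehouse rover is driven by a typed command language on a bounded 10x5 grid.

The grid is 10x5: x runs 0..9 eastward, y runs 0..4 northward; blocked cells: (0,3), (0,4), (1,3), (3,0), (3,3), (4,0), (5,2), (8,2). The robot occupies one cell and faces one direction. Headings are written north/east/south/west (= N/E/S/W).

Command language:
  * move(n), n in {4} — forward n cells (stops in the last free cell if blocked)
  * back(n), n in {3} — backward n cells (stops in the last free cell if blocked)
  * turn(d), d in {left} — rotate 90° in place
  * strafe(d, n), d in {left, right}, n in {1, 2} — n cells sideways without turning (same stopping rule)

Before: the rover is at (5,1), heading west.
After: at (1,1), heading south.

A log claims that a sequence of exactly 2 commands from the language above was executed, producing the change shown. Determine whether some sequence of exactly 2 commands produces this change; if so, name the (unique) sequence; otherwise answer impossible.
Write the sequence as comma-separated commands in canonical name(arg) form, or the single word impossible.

move(4), turn(left)

key: running turn(left) before move(4) would end elsewhere — order is forced
start: at (5,1), heading west
step 1 (move(4)): at (1,1), heading west
step 2 (turn(left)): at (1,1), heading south
no other 2-command option fits: unique.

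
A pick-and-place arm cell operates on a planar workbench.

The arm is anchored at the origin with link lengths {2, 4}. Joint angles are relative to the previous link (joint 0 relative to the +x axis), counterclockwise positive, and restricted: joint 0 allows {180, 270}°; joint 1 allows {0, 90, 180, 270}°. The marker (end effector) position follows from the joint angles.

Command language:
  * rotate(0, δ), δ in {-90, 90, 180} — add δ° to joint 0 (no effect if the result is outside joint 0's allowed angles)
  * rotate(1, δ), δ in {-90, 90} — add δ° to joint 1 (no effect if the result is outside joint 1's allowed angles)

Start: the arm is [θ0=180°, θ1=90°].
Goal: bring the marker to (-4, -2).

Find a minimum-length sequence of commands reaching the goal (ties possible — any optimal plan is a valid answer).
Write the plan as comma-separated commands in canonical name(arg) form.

t0: [θ0=180°, θ1=90°]
[1] after rotate(0, 90): [θ0=270°, θ1=90°]
[2] after rotate(1, -90): [θ0=270°, θ1=0°]
[3] after rotate(1, -90): [θ0=270°, θ1=270°]
shorter routes all fall short; 3 is best.

rotate(0, 90), rotate(1, -90), rotate(1, -90)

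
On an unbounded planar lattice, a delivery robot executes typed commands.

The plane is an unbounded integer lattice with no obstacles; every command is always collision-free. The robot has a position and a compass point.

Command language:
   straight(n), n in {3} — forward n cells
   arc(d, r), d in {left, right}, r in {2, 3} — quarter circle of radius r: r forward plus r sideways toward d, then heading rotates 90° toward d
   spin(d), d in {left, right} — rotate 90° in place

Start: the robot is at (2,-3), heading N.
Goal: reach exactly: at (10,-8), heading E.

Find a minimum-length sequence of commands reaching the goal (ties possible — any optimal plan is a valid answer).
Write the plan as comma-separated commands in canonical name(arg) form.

spin(right), straight(3), arc(right, 2), arc(left, 3)

initial: at (2,-3), heading N
step 1 (spin(right)): at (2,-3), heading E
step 2 (straight(3)): at (5,-3), heading E
step 3 (arc(right, 2)): at (7,-5), heading S
step 4 (arc(left, 3)): at (10,-8), heading E
no 3-step plan works, so 4 is optimal.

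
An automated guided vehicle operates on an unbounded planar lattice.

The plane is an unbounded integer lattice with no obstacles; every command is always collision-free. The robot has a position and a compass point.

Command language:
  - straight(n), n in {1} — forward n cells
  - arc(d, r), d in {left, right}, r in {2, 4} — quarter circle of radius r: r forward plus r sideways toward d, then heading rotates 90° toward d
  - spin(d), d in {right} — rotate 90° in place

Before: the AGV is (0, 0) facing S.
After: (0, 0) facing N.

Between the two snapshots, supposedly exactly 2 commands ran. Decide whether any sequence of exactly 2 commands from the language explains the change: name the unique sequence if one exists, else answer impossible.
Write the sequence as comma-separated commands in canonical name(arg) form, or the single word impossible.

key: (0,0) unmoved — no command in the sequence translates
from: (0, 0) facing S
[1] after spin(right): (0, 0) facing W
[2] after spin(right): (0, 0) facing N
uniquely the one of 36 2-step routes that fits.

spin(right), spin(right)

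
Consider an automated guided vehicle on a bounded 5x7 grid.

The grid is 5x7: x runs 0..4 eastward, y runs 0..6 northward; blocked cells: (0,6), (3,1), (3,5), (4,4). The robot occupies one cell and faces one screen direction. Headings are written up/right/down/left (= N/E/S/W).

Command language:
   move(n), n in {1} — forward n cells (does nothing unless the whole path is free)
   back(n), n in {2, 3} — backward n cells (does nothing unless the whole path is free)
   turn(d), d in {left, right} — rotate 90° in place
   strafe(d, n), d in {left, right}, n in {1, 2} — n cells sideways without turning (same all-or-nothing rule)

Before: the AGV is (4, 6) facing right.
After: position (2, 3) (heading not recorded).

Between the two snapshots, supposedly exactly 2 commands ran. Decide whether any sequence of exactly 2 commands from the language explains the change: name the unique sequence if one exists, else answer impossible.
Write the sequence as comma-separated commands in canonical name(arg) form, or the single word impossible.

impossible

checked all 2-command options: none fits.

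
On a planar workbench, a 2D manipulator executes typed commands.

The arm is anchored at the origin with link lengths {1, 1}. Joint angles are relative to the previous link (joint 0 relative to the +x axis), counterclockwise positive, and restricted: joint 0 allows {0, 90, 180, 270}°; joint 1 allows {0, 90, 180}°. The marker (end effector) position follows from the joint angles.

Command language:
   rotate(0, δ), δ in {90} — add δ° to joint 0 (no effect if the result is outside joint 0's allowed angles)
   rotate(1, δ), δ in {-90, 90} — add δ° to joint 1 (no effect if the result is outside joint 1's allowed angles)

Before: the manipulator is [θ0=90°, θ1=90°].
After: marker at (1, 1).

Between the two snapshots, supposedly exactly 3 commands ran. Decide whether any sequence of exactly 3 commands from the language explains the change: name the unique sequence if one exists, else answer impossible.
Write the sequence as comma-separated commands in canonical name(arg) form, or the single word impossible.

rotate(0, 90), rotate(0, 90), rotate(0, 90)

t0: [θ0=90°, θ1=90°]
t=1 rotate(0, 90) ⇒ [θ0=180°, θ1=90°]
t=2 rotate(0, 90) ⇒ [θ0=270°, θ1=90°]
t=3 rotate(0, 90) ⇒ [θ0=0°, θ1=90°]
all 27 alternatives checked — unique.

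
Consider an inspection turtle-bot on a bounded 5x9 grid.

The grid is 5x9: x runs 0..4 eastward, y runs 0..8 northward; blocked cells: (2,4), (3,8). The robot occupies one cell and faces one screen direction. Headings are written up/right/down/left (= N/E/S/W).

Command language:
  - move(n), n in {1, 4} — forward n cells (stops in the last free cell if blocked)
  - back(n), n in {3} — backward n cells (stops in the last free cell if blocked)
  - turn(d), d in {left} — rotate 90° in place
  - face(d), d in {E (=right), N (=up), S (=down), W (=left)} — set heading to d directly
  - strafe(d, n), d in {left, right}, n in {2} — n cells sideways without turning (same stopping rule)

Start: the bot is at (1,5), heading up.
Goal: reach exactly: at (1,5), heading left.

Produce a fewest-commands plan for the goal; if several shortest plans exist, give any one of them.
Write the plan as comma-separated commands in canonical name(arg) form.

face(W)

t0: at (1,5), heading up
step 1 (face(W)): at (1,5), heading left
shorter routes all fall short; 1 is best.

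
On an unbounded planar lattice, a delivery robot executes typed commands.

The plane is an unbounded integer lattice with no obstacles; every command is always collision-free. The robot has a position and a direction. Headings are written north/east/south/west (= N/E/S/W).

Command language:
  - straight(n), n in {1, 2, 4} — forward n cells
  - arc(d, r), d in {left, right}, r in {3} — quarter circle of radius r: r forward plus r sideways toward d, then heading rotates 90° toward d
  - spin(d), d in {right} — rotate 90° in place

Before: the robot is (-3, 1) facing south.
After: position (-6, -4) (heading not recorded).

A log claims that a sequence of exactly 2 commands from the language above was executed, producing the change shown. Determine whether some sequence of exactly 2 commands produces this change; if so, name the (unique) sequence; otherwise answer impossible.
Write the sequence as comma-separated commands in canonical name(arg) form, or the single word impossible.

key: order matters: swapping straight(2) and arc(right, 3) lands elsewhere
from: (-3, 1) facing south
step 1 (straight(2)): (-3, -1) facing south
step 2 (arc(right, 3)): (-6, -4) facing west
uniquely the one of 36 2-step routes that fits.

straight(2), arc(right, 3)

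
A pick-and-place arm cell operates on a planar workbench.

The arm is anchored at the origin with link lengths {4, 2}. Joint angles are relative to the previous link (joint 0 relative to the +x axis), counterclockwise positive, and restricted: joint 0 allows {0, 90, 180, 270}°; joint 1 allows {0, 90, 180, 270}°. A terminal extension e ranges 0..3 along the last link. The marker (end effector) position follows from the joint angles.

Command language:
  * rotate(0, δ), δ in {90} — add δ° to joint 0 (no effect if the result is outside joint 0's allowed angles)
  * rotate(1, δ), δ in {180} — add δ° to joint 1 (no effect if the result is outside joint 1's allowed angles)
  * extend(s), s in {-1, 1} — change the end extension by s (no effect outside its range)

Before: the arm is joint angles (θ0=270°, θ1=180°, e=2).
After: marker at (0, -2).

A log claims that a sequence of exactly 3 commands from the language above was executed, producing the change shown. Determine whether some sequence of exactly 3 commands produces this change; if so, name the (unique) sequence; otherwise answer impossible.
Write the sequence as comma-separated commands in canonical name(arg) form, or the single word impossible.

from: joint angles (θ0=270°, θ1=180°, e=2)
step 1 (extend(-1)): joint angles (θ0=270°, θ1=180°, e=1)
step 2 (extend(-1)): joint angles (θ0=270°, θ1=180°, e=0)
step 3 (extend(-1)): joint angles (θ0=270°, θ1=180°, e=0)
no rival 3-sequence matches.

extend(-1), extend(-1), extend(-1)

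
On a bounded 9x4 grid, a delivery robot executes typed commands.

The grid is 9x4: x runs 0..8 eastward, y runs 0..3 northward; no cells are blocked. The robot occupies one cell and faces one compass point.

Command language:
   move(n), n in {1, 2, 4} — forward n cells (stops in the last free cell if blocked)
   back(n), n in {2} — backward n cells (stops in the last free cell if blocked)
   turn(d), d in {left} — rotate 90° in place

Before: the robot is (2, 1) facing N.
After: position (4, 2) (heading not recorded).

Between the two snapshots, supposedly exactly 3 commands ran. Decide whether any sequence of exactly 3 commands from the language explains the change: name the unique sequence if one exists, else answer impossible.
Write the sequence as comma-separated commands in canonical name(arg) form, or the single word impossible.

key: order matters: swapping move(1) and back(2) lands elsewhere
from: (2, 1) facing N
step 1 (move(1)): (2, 2) facing N
step 2 (turn(left)): (2, 2) facing W
step 3 (back(2)): (4, 2) facing W
all 125 alternatives checked — unique.

move(1), turn(left), back(2)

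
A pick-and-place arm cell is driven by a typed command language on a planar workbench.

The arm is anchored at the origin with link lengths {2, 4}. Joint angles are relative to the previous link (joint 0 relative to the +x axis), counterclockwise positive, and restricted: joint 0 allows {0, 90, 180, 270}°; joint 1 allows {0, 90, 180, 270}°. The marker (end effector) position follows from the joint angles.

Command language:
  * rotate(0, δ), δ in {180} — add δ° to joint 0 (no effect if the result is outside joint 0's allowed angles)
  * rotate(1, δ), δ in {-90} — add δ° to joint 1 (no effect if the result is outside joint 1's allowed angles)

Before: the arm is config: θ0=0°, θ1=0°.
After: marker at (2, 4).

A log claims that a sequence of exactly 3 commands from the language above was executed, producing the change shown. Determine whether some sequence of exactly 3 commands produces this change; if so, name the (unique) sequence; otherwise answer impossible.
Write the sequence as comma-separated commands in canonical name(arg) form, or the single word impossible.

initial: config: θ0=0°, θ1=0°
step 1 (rotate(1, -90)): config: θ0=0°, θ1=270°
step 2 (rotate(1, -90)): config: θ0=0°, θ1=180°
step 3 (rotate(1, -90)): config: θ0=0°, θ1=90°
uniquely the one of 8 3-step routes that fits.

rotate(1, -90), rotate(1, -90), rotate(1, -90)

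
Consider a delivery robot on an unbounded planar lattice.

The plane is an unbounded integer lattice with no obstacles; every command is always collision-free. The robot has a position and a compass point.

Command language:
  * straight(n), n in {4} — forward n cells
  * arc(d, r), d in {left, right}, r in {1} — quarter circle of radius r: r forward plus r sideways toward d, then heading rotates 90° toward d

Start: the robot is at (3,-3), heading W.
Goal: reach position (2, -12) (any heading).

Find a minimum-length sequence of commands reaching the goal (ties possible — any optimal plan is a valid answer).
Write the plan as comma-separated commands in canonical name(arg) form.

arc(left, 1), straight(4), straight(4)

begin: at (3,-3), heading W
step 1 (arc(left, 1)): at (2,-4), heading S
step 2 (straight(4)): at (2,-8), heading S
step 3 (straight(4)): at (2,-12), heading S
nothing shorter than 3 reaches the goal.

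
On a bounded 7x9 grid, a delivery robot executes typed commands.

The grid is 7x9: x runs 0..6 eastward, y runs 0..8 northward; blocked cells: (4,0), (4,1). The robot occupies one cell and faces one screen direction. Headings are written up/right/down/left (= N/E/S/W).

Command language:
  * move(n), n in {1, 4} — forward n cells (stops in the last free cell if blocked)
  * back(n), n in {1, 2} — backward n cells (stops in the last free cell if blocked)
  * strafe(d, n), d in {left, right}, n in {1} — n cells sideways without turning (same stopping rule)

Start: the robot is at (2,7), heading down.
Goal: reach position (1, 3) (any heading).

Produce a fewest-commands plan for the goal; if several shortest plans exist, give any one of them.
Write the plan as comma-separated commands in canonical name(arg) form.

start: at (2,7), heading down
t=1 move(4) ⇒ at (2,3), heading down
t=2 strafe(right, 1) ⇒ at (1,3), heading down
nothing shorter than 2 reaches the goal.

move(4), strafe(right, 1)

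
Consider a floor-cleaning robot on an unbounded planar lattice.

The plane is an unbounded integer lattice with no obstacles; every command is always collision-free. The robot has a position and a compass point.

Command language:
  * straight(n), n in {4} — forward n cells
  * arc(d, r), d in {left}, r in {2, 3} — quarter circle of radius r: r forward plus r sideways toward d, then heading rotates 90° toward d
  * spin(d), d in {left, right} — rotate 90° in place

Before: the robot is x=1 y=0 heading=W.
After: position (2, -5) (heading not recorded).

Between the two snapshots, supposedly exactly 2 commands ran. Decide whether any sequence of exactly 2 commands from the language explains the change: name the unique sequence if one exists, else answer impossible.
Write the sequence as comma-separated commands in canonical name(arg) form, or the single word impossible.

key: order matters: swapping arc(left, 2) and arc(left, 3) lands elsewhere
t0: x=1 y=0 heading=W
1. arc(left, 2) → x=-1 y=-2 heading=S
2. arc(left, 3) → x=2 y=-5 heading=E
no other 2-command option fits: unique.

arc(left, 2), arc(left, 3)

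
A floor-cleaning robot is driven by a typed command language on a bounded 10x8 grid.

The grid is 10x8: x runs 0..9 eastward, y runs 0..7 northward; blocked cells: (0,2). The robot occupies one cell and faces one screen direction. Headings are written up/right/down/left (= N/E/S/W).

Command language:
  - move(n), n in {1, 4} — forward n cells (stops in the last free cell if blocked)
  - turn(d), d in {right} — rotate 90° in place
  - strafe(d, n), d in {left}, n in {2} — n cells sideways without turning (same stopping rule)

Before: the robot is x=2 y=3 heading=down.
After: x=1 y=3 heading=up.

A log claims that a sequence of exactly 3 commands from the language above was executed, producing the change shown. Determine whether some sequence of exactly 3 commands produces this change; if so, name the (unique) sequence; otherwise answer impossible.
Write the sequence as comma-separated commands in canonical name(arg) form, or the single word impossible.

turn(right), move(1), turn(right)

key: cell and facing (now N) both changed — the 3 commands mix motion and turning
initial: x=2 y=3 heading=down
step 1 (turn(right)): x=2 y=3 heading=left
step 2 (move(1)): x=1 y=3 heading=left
step 3 (turn(right)): x=1 y=3 heading=up
no other 3-command option fits: unique.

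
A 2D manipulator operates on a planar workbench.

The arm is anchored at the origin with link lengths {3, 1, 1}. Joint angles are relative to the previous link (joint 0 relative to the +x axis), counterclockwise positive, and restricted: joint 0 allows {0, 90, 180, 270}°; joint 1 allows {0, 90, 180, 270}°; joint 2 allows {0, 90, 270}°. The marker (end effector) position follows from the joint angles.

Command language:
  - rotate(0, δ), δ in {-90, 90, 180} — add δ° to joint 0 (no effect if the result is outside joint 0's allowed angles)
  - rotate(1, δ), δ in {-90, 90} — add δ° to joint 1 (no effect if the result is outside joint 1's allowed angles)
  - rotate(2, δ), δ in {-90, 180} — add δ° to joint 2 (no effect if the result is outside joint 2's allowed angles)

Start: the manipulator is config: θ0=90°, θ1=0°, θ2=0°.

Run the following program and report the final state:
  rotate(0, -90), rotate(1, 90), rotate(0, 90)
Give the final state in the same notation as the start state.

config: θ0=90°, θ1=90°, θ2=0°

from: config: θ0=90°, θ1=0°, θ2=0°
t=1 rotate(0, -90) ⇒ config: θ0=0°, θ1=0°, θ2=0°
t=2 rotate(1, 90) ⇒ config: θ0=0°, θ1=90°, θ2=0°
t=3 rotate(0, 90) ⇒ config: θ0=90°, θ1=90°, θ2=0°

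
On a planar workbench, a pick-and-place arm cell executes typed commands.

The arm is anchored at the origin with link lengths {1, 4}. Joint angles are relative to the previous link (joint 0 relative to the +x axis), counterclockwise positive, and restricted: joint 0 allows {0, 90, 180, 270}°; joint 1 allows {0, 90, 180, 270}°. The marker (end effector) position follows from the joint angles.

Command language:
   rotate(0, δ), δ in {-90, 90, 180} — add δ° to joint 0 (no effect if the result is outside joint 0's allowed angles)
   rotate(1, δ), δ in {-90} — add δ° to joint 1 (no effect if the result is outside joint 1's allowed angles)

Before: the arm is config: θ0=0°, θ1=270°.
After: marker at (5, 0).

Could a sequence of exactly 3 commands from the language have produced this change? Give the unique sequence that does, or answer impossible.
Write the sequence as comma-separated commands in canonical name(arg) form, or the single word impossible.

t0: config: θ0=0°, θ1=270°
1. rotate(1, -90) → config: θ0=0°, θ1=180°
2. rotate(1, -90) → config: θ0=0°, θ1=90°
3. rotate(1, -90) → config: θ0=0°, θ1=0°
uniquely the one of 64 3-step routes that fits.

rotate(1, -90), rotate(1, -90), rotate(1, -90)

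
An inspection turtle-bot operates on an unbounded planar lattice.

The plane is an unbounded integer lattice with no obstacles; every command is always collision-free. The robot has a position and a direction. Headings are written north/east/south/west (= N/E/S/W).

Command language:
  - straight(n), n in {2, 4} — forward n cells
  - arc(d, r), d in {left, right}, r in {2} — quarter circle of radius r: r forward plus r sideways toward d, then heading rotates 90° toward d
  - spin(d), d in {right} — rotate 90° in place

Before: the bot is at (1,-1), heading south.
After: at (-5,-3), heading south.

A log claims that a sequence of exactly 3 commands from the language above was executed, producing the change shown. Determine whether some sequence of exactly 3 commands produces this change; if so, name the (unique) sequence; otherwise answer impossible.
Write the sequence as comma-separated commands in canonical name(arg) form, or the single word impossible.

spin(right), straight(4), arc(left, 2)

key: order matters: swapping spin(right) and arc(left, 2) lands elsewhere
from: at (1,-1), heading south
1. spin(right) → at (1,-1), heading west
2. straight(4) → at (-3,-1), heading west
3. arc(left, 2) → at (-5,-3), heading south
uniquely the one of 125 3-step routes that fits.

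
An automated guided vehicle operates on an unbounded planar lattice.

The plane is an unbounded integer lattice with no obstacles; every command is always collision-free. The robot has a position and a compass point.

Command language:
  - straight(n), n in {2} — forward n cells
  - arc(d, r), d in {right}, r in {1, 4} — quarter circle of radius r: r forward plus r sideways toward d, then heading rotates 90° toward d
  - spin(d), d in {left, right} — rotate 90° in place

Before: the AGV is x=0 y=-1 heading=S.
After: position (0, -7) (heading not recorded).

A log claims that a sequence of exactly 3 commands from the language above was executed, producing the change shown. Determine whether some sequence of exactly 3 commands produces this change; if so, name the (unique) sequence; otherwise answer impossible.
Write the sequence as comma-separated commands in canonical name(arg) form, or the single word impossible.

from: x=0 y=-1 heading=S
t=1 straight(2) ⇒ x=0 y=-3 heading=S
t=2 straight(2) ⇒ x=0 y=-5 heading=S
t=3 straight(2) ⇒ x=0 y=-7 heading=S
uniquely the one of 125 3-step routes that fits.

straight(2), straight(2), straight(2)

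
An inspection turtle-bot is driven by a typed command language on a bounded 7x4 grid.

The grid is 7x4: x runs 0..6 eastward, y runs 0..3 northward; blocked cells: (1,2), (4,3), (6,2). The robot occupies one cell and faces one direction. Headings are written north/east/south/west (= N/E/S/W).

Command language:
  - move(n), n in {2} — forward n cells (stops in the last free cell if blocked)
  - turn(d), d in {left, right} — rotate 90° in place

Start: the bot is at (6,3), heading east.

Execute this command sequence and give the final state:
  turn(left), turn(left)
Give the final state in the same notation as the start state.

at (6,3), heading west

t0: at (6,3), heading east
[1] after turn(left): at (6,3), heading north
[2] after turn(left): at (6,3), heading west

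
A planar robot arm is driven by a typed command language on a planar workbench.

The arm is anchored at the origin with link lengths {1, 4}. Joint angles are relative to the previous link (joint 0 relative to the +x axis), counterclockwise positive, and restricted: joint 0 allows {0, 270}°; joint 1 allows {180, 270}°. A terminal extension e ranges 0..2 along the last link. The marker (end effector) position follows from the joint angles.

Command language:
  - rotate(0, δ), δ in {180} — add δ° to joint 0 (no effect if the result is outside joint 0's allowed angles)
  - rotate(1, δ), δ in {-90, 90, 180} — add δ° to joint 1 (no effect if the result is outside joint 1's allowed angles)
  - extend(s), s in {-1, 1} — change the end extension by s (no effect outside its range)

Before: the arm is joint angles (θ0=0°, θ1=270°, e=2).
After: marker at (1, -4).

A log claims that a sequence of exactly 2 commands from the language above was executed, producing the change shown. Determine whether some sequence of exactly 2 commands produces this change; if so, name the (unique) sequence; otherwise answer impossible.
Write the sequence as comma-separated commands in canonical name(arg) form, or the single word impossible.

begin: joint angles (θ0=0°, θ1=270°, e=2)
step 1 (extend(-1)): joint angles (θ0=0°, θ1=270°, e=1)
step 2 (extend(-1)): joint angles (θ0=0°, θ1=270°, e=0)
no rival 2-sequence matches.

extend(-1), extend(-1)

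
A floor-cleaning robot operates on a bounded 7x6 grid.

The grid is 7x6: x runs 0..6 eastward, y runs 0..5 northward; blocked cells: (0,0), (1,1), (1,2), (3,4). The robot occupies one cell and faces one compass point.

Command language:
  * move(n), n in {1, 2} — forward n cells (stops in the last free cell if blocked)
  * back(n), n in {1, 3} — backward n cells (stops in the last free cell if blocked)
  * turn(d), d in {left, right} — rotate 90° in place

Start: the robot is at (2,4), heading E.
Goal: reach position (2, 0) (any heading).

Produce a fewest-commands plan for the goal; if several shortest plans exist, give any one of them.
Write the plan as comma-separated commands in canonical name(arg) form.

begin: at (2,4), heading E
t=1 turn(left) ⇒ at (2,4), heading N
t=2 back(1) ⇒ at (2,3), heading N
t=3 back(3) ⇒ at (2,0), heading N
nothing shorter than 3 reaches the goal.

turn(left), back(1), back(3)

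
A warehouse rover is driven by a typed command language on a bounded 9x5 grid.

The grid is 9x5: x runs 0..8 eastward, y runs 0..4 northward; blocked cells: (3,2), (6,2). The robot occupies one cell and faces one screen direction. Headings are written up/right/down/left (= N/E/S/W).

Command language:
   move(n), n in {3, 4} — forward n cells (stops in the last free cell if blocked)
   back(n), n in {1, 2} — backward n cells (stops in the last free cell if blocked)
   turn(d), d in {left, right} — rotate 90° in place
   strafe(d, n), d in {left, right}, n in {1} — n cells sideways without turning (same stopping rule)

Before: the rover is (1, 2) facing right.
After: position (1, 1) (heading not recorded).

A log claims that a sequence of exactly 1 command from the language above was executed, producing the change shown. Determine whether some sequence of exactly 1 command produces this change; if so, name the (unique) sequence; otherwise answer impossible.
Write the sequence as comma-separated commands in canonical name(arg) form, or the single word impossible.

start: (1, 2) facing right
t=1 strafe(right, 1) ⇒ (1, 1) facing right
no other 1-command option fits: unique.

strafe(right, 1)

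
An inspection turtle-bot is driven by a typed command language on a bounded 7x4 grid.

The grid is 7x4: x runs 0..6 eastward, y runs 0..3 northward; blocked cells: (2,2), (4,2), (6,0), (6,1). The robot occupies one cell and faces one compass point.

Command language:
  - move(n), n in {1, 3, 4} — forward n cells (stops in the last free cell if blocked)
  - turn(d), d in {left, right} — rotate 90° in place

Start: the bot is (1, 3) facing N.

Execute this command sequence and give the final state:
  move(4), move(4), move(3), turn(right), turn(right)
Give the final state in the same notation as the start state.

start: (1, 3) facing N
[1] after move(4): (1, 3) facing N
[2] after move(4): (1, 3) facing N
[3] after move(3): (1, 3) facing N
[4] after turn(right): (1, 3) facing E
[5] after turn(right): (1, 3) facing S

(1, 3) facing S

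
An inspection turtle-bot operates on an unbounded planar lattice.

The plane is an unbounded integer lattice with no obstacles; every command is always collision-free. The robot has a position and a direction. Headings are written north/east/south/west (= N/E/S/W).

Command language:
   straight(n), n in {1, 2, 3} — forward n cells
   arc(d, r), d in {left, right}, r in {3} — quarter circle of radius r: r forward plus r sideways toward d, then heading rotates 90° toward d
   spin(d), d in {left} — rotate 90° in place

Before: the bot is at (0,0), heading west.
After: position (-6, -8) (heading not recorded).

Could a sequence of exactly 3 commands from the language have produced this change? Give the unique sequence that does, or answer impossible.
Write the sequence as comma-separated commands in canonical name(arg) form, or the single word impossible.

key: order matters: swapping arc(left, 3) and arc(right, 3) lands elsewhere
start: at (0,0), heading west
step 1 (arc(left, 3)): at (-3,-3), heading south
step 2 (straight(2)): at (-3,-5), heading south
step 3 (arc(right, 3)): at (-6,-8), heading west
uniquely the one of 216 3-step routes that fits.

arc(left, 3), straight(2), arc(right, 3)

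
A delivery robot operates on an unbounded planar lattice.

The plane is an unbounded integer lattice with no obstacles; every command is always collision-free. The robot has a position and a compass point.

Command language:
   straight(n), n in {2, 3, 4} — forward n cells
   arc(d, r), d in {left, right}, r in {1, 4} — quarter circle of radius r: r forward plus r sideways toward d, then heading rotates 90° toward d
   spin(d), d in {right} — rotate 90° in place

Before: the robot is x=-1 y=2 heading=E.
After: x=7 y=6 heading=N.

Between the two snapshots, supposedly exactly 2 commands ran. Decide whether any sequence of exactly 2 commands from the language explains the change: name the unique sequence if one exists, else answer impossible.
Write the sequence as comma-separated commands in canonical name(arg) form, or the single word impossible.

key: order matters: swapping straight(4) and arc(left, 4) lands elsewhere
start: x=-1 y=2 heading=E
t=1 straight(4) ⇒ x=3 y=2 heading=E
t=2 arc(left, 4) ⇒ x=7 y=6 heading=N
no other 2-command option fits: unique.

straight(4), arc(left, 4)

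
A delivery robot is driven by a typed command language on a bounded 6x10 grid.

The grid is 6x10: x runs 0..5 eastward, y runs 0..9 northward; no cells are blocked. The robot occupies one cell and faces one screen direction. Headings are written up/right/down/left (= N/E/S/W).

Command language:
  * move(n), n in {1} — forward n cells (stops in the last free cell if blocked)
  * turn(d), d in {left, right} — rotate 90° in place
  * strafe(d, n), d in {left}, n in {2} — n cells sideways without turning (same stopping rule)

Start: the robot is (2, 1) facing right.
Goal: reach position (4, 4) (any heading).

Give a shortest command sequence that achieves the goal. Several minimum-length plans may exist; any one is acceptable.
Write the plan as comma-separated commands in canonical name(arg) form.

t0: (2, 1) facing right
step 1 (move(1)): (3, 1) facing right
step 2 (move(1)): (4, 1) facing right
step 3 (strafe(left, 2)): (4, 3) facing right
step 4 (turn(left)): (4, 3) facing up
step 5 (move(1)): (4, 4) facing up
nothing shorter than 5 reaches the goal.

move(1), move(1), strafe(left, 2), turn(left), move(1)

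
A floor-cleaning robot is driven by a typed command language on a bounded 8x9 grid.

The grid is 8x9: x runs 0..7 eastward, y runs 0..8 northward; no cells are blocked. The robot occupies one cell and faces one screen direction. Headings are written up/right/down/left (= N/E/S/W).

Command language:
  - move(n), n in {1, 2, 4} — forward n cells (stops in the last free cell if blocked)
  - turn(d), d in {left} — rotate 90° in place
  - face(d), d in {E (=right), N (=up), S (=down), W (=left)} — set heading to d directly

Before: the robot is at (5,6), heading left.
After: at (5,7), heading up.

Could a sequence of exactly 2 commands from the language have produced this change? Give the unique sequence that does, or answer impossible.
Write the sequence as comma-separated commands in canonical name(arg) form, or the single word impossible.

key: cell and facing (now N) both changed — the 2 commands mix motion and turning
from: at (5,6), heading left
[1] after face(N): at (5,6), heading up
[2] after move(1): at (5,7), heading up
no rival 2-sequence matches.

face(N), move(1)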